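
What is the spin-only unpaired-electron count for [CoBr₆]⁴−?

3 unpaired electrons

Ligand charges: each bromide is −1. With an overall charge of −4 the cobalt centre must be in the +2 oxidation state.
Group 9 minus oxidation state 2 gives a d⁷ configuration.
The spin state decides the count: Bromide is a weak-field ligand for a first-row metal, so the complex is high-spin.
An octahedral high-spin d⁷ ion is t₂g⁵e_g², giving 3 unpaired electrons.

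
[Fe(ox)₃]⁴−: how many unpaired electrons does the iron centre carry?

4 unpaired electrons

Ligand charges: each oxalate is −2. With an overall charge of −4 the iron centre must be in the +2 oxidation state.
Iron is a group-8 element; Fe(II) is therefore d⁶.
Counting donor atoms: 3×oxalate (bidentate) → 6 donors. Coordination number = 6.
The spin state decides the count: Oxalate is a weak-field ligand for a first-row metal, so the complex is high-spin.
An octahedral high-spin d⁶ ion is t₂g⁴e_g², giving 4 unpaired electrons.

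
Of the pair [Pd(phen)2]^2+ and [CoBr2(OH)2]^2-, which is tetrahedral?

[CoBr2(OH)2]^2-

For [Pd(phen)2]^2+: Ligand charges: 1,10-phenanthroline is neutral. With an overall charge of +2 the palladium centre must be in the +2 oxidation state. Palladium is a group-10 element; Pd(II) is therefore d⁸. A 4d d⁸ ion has a large crystal-field splitting; square planar leaves the high-energy d_{x²−y²} orbital empty and maximises CFSE. → square planar.
For [CoBr2(OH)2]^2-: Each bromide is −1; each hydroxide is −1; balancing the −2 overall charge requires Co(II). Cobalt is a group-9 element; Co(II) is therefore d⁷. For a high-spin 3d d⁷ ion with weak-field ligands the small Δₜ gives little square-planar CFSE advantage, so four ligands adopt the sterically favoured tetrahedral geometry. → tetrahedral.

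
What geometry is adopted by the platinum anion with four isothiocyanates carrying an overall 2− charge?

Summing ligand charges against the −2 overall charge gives an oxidation state of +2 for platinum.
Group 10 minus oxidation state 2 gives a d⁸ configuration.
With 4 monodentate ligands the coordination number is 4.
A 5d d⁸ ion has a large crystal-field splitting; square planar leaves the high-energy d_{x²−y²} orbital empty and maximises CFSE.

square planar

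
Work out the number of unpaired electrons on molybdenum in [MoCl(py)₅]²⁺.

3

Each chloride is −1; pyridine is neutral; balancing the +2 overall charge requires Mo(III).
Molybdenum is a group-6 element; Mo(III) is therefore d³.
In an octahedral field the d³ configuration is t₂g³e_g⁰ (only one arrangement possible), giving 3 unpaired electrons.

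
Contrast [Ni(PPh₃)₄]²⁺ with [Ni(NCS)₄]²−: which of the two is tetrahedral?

For [Ni(PPh₃)₄]²⁺: Ligand charges: triphenylphosphine is neutral. With an overall charge of +2 the nickel centre must be in the +2 oxidation state. Ni sits in group 10, so the d-electron count is 10 − 2 = 8. Triphenylphosphine is a strong-field ligand (high in the spectrochemical series). A 3d d⁸ ion with strong-field ligands gains enough CFSE to favour square planar over tetrahedral. → square planar.
For [Ni(NCS)₄]²−: Each isothiocyanate is −1; balancing the −2 overall charge requires Ni(II). Nickel is a group-10 element; Ni(II) is therefore d⁸. Isothiocyanate is a weak-field ligand. With weak-field ligands the CFSE gain from square planar is small, so a 3d d⁸ ion takes the sterically preferred tetrahedral geometry. → tetrahedral.

[Ni(NCS)₄]²−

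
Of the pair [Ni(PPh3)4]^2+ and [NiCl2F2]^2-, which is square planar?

For [Ni(PPh3)4]^2+: Ligand charges: triphenylphosphine is neutral. With an overall charge of +2 the nickel centre must be in the +2 oxidation state. Nickel is a group-10 element; Ni(II) is therefore d⁸. Triphenylphosphine is a strong-field ligand (high in the spectrochemical series). A 3d d⁸ ion with strong-field ligands gains enough CFSE to favour square planar over tetrahedral. → square planar.
For [NiCl2F2]^2-: Each chloride is −1; each fluoride is −1; balancing the −2 overall charge requires Ni(II). Nickel is a group-10 element; Ni(II) is therefore d⁸. Chloride and fluoride are weak-field ligands. With weak-field ligands the CFSE gain from square planar is small, so a 3d d⁸ ion takes the sterically preferred tetrahedral geometry. → tetrahedral.

[Ni(PPh3)4]^2+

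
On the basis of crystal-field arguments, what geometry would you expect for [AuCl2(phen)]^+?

square planar

Each chloride is −1; 1,10-phenanthroline is neutral; balancing the +1 overall charge requires Au(III).
Group 11 minus oxidation state 3 gives a d⁸ configuration.
Counting donor atoms: 2×chloride (monodentate) → 2 donors; 1×1,10-phenanthroline (bidentate) → 2 donors. Coordination number = 4.
A 5d d⁸ ion has a large crystal-field splitting; square planar leaves the high-energy d_{x²−y²} orbital empty and maximises CFSE.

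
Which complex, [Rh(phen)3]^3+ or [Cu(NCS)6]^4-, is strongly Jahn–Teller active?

[Cu(NCS)6]^4-

[Rh(phen)3]^3+: Ligand charges: 1,10-phenanthroline is neutral. With an overall charge of +3 the rhodium centre must be in the +3 oxidation state. Group 9 minus oxidation state 3 gives a d⁶ configuration. A 4d ion has a large Δₒ and is invariably low-spin. The d⁶ configuration leaves the e_g set evenly filled (or empty) — no strong Jahn–Teller driving force.
[Cu(NCS)6]^4-: Summing ligand charges against the −4 overall charge gives an oxidation state of +2 for copper. Group 11 minus oxidation state 2 gives a d⁹ configuration. The t₂g⁶e_g³ configuration has an unevenly filled e_g set; the Jahn–Teller theorem predicts a tetragonal distortion (typically axial elongation) to lift the degeneracy.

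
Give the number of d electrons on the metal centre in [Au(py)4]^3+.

Pyridine is neutral; balancing the +3 overall charge requires Au(III).
Gold is a group-11 element; Au(III) is therefore d⁸.

d⁸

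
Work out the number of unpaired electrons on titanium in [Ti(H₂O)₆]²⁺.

2 unpaired electrons

Summing ligand charges against the +2 overall charge gives an oxidation state of +2 for titanium.
Ti sits in group 4, so the d-electron count is 4 − 2 = 2.
In an octahedral field the d² configuration is t₂g²e_g⁰ (only one arrangement possible), giving 2 unpaired electrons.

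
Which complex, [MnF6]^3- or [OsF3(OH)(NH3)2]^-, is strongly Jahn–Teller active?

[MnF6]^3-

[MnF6]^3-: Each fluoride is −1; balancing the −3 overall charge requires Mn(III). Group 7 minus oxidation state 3 gives a d⁴ configuration. Fluoride is a weak-field ligand for a first-row metal, so the complex is high-spin. The t₂g³e_g¹ (high-spin) configuration has an unevenly filled e_g set; the Jahn–Teller theorem predicts a tetragonal distortion (typically axial elongation) to lift the degeneracy.
[OsF3(OH)(NH3)2]^-: Each fluoride is −1; each hydroxide is −1; ammonia is neutral; balancing the −1 overall charge requires Os(III). Osmium is a group-8 element; Os(III) is therefore d⁵. A 5d ion has a large Δₒ and is invariably low-spin. The d⁵ configuration leaves the e_g set evenly filled (or empty) — no strong Jahn–Teller driving force.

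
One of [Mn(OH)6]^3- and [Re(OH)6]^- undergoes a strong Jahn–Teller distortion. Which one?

[Mn(OH)6]^3-: Summing ligand charges against the −3 overall charge gives an oxidation state of +3 for manganese. Mn sits in group 7, so the d-electron count is 7 − 3 = 4. Hydroxide is a weak-field ligand for a first-row metal, so the complex is high-spin. The t₂g³e_g¹ (high-spin) configuration has an unevenly filled e_g set; the Jahn–Teller theorem predicts a tetragonal distortion (typically axial elongation) to lift the degeneracy.
[Re(OH)6]^-: Ligand charges: each hydroxide is −1. With an overall charge of −1 the rhenium centre must be in the +5 oxidation state. Re sits in group 7, so the d-electron count is 7 − 5 = 2. The d² configuration leaves the e_g set evenly filled (or empty) — no strong Jahn–Teller driving force.

[Mn(OH)6]^3-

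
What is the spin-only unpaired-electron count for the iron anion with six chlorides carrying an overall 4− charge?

Summing ligand charges against the −4 overall charge gives an oxidation state of +2 for iron.
Iron is a group-8 element; Fe(II) is therefore d⁶.
The spin state decides the count: Chloride is a weak-field ligand for a first-row metal, so the complex is high-spin.
An octahedral high-spin d⁶ ion is t₂g⁴e_g², giving 4 unpaired electrons.

4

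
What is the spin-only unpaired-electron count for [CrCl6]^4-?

Summing ligand charges against the −4 overall charge gives an oxidation state of +2 for chromium.
Cr sits in group 6, so the d-electron count is 6 − 2 = 4.
The spin state decides the count: Chloride is a weak-field ligand for a first-row metal, so the complex is high-spin.
An octahedral high-spin d⁴ ion is t₂g³e_g¹, giving 4 unpaired electrons.

4 unpaired electrons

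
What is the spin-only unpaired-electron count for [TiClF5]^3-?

Summing ligand charges against the −3 overall charge gives an oxidation state of +3 for titanium.
Ti sits in group 4, so the d-electron count is 4 − 3 = 1.
In an octahedral field the d¹ configuration is t₂g¹e_g⁰ (only one arrangement possible), giving 1 unpaired electron.

1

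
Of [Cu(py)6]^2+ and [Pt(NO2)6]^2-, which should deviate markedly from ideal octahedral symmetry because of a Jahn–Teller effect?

[Cu(py)6]^2+

[Cu(py)6]^2+: Ligand charges: pyridine is neutral. With an overall charge of +2 the copper centre must be in the +2 oxidation state. Copper is a group-11 element; Cu(II) is therefore d⁹. The t₂g⁶e_g³ configuration has an unevenly filled e_g set; the Jahn–Teller theorem predicts a tetragonal distortion (typically axial elongation) to lift the degeneracy.
[Pt(NO2)6]^2-: Summing ligand charges against the −2 overall charge gives an oxidation state of +4 for platinum. Group 10 minus oxidation state 4 gives a d⁶ configuration. A 5d ion has a large Δₒ and is invariably low-spin. The d⁶ configuration leaves the e_g set evenly filled (or empty) — no strong Jahn–Teller driving force.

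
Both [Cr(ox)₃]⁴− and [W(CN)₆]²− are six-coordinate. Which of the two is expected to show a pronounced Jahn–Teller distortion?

[Cr(ox)₃]⁴−: Ligand charges: each oxalate is −2. With an overall charge of −4 the chromium centre must be in the +2 oxidation state. Cr sits in group 6, so the d-electron count is 6 − 2 = 4. Oxalate is a weak-field ligand for a first-row metal, so the complex is high-spin. The t₂g³e_g¹ (high-spin) configuration has an unevenly filled e_g set; the Jahn–Teller theorem predicts a tetragonal distortion (typically axial elongation) to lift the degeneracy.
[W(CN)₆]²−: Ligand charges: each cyanide is −1. With an overall charge of −2 the tungsten centre must be in the +4 oxidation state. Group 6 minus oxidation state 4 gives a d² configuration. The d² configuration leaves the e_g set evenly filled (or empty) — no strong Jahn–Teller driving force.

[Cr(ox)₃]⁴−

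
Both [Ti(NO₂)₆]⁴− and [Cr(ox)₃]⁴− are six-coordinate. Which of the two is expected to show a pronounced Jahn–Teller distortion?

[Cr(ox)₃]⁴−

[Ti(NO₂)₆]⁴−: Ligand charges: each nitro (N-bound nitrite) is −1. With an overall charge of −4 the titanium centre must be in the +2 oxidation state. Ti sits in group 4, so the d-electron count is 4 − 2 = 2. The d² configuration leaves the e_g set evenly filled (or empty) — no strong Jahn–Teller driving force.
[Cr(ox)₃]⁴−: Ligand charges: each oxalate is −2. With an overall charge of −4 the chromium centre must be in the +2 oxidation state. Cr sits in group 6, so the d-electron count is 6 − 2 = 4. Oxalate is a weak-field ligand for a first-row metal, so the complex is high-spin. The t₂g³e_g¹ (high-spin) configuration has an unevenly filled e_g set; the Jahn–Teller theorem predicts a tetragonal distortion (typically axial elongation) to lift the degeneracy.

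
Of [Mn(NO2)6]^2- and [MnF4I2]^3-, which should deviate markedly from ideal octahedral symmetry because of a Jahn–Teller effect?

[MnF4I2]^3-

[Mn(NO2)6]^2-: Ligand charges: each nitro (N-bound nitrite) is −1. With an overall charge of −2 the manganese centre must be in the +4 oxidation state. Manganese is a group-7 element; Mn(IV) is therefore d³. The d³ configuration leaves the e_g set evenly filled (or empty) — no strong Jahn–Teller driving force.
[MnF4I2]^3-: Ligand charges: each fluoride is −1; each iodide is −1. With an overall charge of −3 the manganese centre must be in the +3 oxidation state. Group 7 minus oxidation state 3 gives a d⁴ configuration. Fluoride and iodide are weak-field ligands for a first-row metal, so the complex is high-spin. The t₂g³e_g¹ (high-spin) configuration has an unevenly filled e_g set; the Jahn–Teller theorem predicts a tetragonal distortion (typically axial elongation) to lift the degeneracy.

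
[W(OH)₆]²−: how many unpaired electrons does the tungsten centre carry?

2 unpaired electrons

Summing ligand charges against the −2 overall charge gives an oxidation state of +4 for tungsten.
Tungsten is a group-6 element; W(IV) is therefore d².
In an octahedral field the d² configuration is t₂g²e_g⁰ (only one arrangement possible), giving 2 unpaired electrons.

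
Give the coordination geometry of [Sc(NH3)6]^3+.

Ammonia is neutral; balancing the +3 overall charge requires Sc(III).
Sc sits in group 3, so the d-electron count is 3 − 3 = 0.
Coordination number: 6.
Six donors around a single metal centre give an octahedral coordination sphere.

octahedral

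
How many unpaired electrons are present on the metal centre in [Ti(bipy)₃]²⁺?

2

Ligand charges: 2,2′-bipyridine is neutral. With an overall charge of +2 the titanium centre must be in the +2 oxidation state.
Titanium is a group-4 element; Ti(II) is therefore d².
Counting donor atoms: 3×2,2′-bipyridine (bidentate) → 6 donors. Coordination number = 6.
In an octahedral field the d² configuration is t₂g²e_g⁰ (only one arrangement possible), giving 2 unpaired electrons.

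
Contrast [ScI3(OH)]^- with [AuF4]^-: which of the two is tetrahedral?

[ScI3(OH)]^-

For [ScI3(OH)]^-: Each iodide is −1; each hydroxide is −1; balancing the −1 overall charge requires Sc(III). Group 3 minus oxidation state 3 gives a d⁰ configuration. A d⁰ ion has no crystal-field stabilisation preference between square planar and tetrahedral, so four ligands adopt the sterically favoured tetrahedral geometry. → tetrahedral.
For [AuF4]^-: Ligand charges: each fluoride is −1. With an overall charge of −1 the gold centre must be in the +3 oxidation state. Au sits in group 11, so the d-electron count is 11 − 3 = 8. A 5d d⁸ ion has a large crystal-field splitting; square planar leaves the high-energy d_{x²−y²} orbital empty and maximises CFSE. → square planar.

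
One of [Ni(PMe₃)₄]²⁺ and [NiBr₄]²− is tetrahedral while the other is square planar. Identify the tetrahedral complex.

[NiBr₄]²−

For [Ni(PMe₃)₄]²⁺: Trimethylphosphine is neutral; balancing the +2 overall charge requires Ni(II). Nickel is a group-10 element; Ni(II) is therefore d⁸. Trimethylphosphine is a strong-field ligand (high in the spectrochemical series). A 3d d⁸ ion with strong-field ligands gains enough CFSE to favour square planar over tetrahedral. → square planar.
For [NiBr₄]²−: Summing ligand charges against the −2 overall charge gives an oxidation state of +2 for nickel. Ni sits in group 10, so the d-electron count is 10 − 2 = 8. Bromide is a weak-field ligand. With weak-field ligands the CFSE gain from square planar is small, so a 3d d⁸ ion takes the sterically preferred tetrahedral geometry. → tetrahedral.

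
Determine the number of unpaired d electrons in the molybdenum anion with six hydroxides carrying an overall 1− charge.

Each hydroxide is −1; balancing the −1 overall charge requires Mo(V).
Mo sits in group 6, so the d-electron count is 6 − 5 = 1.
In an octahedral field the d¹ configuration is t₂g¹e_g⁰ (only one arrangement possible), giving 1 unpaired electron.

1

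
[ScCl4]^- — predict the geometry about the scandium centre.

tetrahedral

Ligand charges: each chloride is −1. With an overall charge of −1 the scandium centre must be in the +3 oxidation state.
Group 3 minus oxidation state 3 gives a d⁰ configuration.
With 4 monodentate ligands the coordination number is 4.
A d⁰ ion has no crystal-field stabilisation preference between square planar and tetrahedral, so four ligands adopt the sterically favoured tetrahedral geometry.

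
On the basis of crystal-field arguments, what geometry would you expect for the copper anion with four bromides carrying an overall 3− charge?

tetrahedral

Ligand charges: each bromide is −1. With an overall charge of −3 the copper centre must be in the +1 oxidation state.
Group 11 minus oxidation state 1 gives a d¹⁰ configuration.
Coordination number: 4.
A d¹⁰ ion has no crystal-field stabilisation preference between square planar and tetrahedral, so four ligands adopt the sterically favoured tetrahedral geometry.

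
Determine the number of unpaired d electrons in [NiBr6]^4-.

2

Each bromide is −1; balancing the −4 overall charge requires Ni(II).
Group 10 minus oxidation state 2 gives a d⁸ configuration.
In an octahedral field the d⁸ configuration is t₂g⁶e_g² (only one arrangement possible), giving 2 unpaired electrons.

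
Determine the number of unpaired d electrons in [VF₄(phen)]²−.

3 unpaired electrons

Ligand charges: each fluoride is −1; 1,10-phenanthroline is neutral. With an overall charge of −2 the vanadium centre must be in the +2 oxidation state.
V sits in group 5, so the d-electron count is 5 − 2 = 3.
Counting donor atoms: 4×fluoride (monodentate) → 4 donors; 1×1,10-phenanthroline (bidentate) → 2 donors. Coordination number = 6.
In an octahedral field the d³ configuration is t₂g³e_g⁰ (only one arrangement possible), giving 3 unpaired electrons.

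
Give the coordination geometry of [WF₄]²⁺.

Each fluoride is −1; balancing the +2 overall charge requires W(VI).
Tungsten is a group-6 element; W(VI) is therefore d⁰.
With 4 monodentate ligands the coordination number is 4.
A d⁰ ion has no crystal-field stabilisation preference between square planar and tetrahedral, so four ligands adopt the sterically favoured tetrahedral geometry.

tetrahedral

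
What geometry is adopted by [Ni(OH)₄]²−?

Summing ligand charges against the −2 overall charge gives an oxidation state of +2 for nickel.
Group 10 minus oxidation state 2 gives a d⁸ configuration.
With 4 monodentate ligands the coordination number is 4.
Hydroxide is a weak-field ligand.
With weak-field ligands the CFSE gain from square planar is small, so a 3d d⁸ ion takes the sterically preferred tetrahedral geometry.

tetrahedral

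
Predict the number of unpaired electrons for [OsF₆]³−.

Summing ligand charges against the −3 overall charge gives an oxidation state of +3 for osmium.
Os sits in group 8, so the d-electron count is 8 − 3 = 5.
The spin state decides the count: a 5d ion has a large Δₒ and is invariably low-spin.
An octahedral low-spin d⁵ ion is t₂g⁵e_g⁰, giving 1 unpaired electron.

1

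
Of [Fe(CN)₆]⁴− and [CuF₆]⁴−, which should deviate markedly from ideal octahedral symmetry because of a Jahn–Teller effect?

[CuF₆]⁴−

[Fe(CN)₆]⁴−: Ligand charges: each cyanide is −1. With an overall charge of −4 the iron centre must be in the +2 oxidation state. Group 8 minus oxidation state 2 gives a d⁶ configuration. Cyanide is a strong-field ligand (high in the spectrochemical series) for a first-row metal, so the complex is low-spin. The d⁶ configuration leaves the e_g set evenly filled (or empty) — no strong Jahn–Teller driving force.
[CuF₆]⁴−: Ligand charges: each fluoride is −1. With an overall charge of −4 the copper centre must be in the +2 oxidation state. Cu sits in group 11, so the d-electron count is 11 − 2 = 9. The t₂g⁶e_g³ configuration has an unevenly filled e_g set; the Jahn–Teller theorem predicts a tetragonal distortion (typically axial elongation) to lift the degeneracy.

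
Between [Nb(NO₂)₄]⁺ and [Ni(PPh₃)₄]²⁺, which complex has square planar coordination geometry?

[Ni(PPh₃)₄]²⁺

For [Nb(NO₂)₄]⁺: Ligand charges: each nitro (N-bound nitrite) is −1. With an overall charge of +1 the niobium centre must be in the +5 oxidation state. Group 5 minus oxidation state 5 gives a d⁰ configuration. A d⁰ ion has no crystal-field stabilisation preference between square planar and tetrahedral, so four ligands adopt the sterically favoured tetrahedral geometry. → tetrahedral.
For [Ni(PPh₃)₄]²⁺: Ligand charges: triphenylphosphine is neutral. With an overall charge of +2 the nickel centre must be in the +2 oxidation state. Group 10 minus oxidation state 2 gives a d⁸ configuration. Triphenylphosphine is a strong-field ligand (high in the spectrochemical series). A 3d d⁸ ion with strong-field ligands gains enough CFSE to favour square planar over tetrahedral. → square planar.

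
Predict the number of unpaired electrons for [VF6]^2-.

Summing ligand charges against the −2 overall charge gives an oxidation state of +4 for vanadium.
Vanadium is a group-5 element; V(IV) is therefore d¹.
In an octahedral field the d¹ configuration is t₂g¹e_g⁰ (only one arrangement possible), giving 1 unpaired electron.

1 unpaired electron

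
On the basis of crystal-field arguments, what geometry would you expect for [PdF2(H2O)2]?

square planar

Summing ligand charges against the 0 overall charge gives an oxidation state of +2 for palladium.
Pd sits in group 10, so the d-electron count is 10 − 2 = 8.
Coordination number: 4.
A 4d d⁸ ion has a large crystal-field splitting; square planar leaves the high-energy d_{x²−y²} orbital empty and maximises CFSE.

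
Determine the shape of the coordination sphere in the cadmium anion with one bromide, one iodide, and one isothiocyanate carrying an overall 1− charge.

trigonal planar

Summing ligand charges against the −1 overall charge gives an oxidation state of +2 for cadmium.
Cd sits in group 12, so the d-electron count is 12 − 2 = 10.
With 3 monodentate ligands the coordination number is 3.
Three ligands around a d¹⁰ centre minimise repulsion in a trigonal-planar arrangement.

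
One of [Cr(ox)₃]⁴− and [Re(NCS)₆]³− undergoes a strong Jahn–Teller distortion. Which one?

[Cr(ox)₃]⁴−: Ligand charges: each oxalate is −2. With an overall charge of −4 the chromium centre must be in the +2 oxidation state. Cr sits in group 6, so the d-electron count is 6 − 2 = 4. Oxalate is a weak-field ligand for a first-row metal, so the complex is high-spin. The t₂g³e_g¹ (high-spin) configuration has an unevenly filled e_g set; the Jahn–Teller theorem predicts a tetragonal distortion (typically axial elongation) to lift the degeneracy.
[Re(NCS)₆]³−: Each isothiocyanate is −1; balancing the −3 overall charge requires Re(III). Re sits in group 7, so the d-electron count is 7 − 3 = 4. A 5d ion has a large Δₒ and is invariably low-spin. The d⁴ configuration leaves the e_g set evenly filled (or empty) — no strong Jahn–Teller driving force.

[Cr(ox)₃]⁴−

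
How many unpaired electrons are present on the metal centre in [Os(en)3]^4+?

2 unpaired electrons

Ethylenediamine is neutral; balancing the +4 overall charge requires Os(IV).
Osmium is a group-8 element; Os(IV) is therefore d⁴.
Counting donor atoms: 3×ethylenediamine (bidentate) → 6 donors. Coordination number = 6.
The spin state decides the count: a 5d ion has a large Δₒ and is invariably low-spin.
An octahedral low-spin d⁴ ion is t₂g⁴e_g⁰, giving 2 unpaired electrons.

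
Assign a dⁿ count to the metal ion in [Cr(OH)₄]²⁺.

d0

Each hydroxide is −1; balancing the +2 overall charge requires Cr(VI).
Chromium is a group-6 element; Cr(VI) is therefore d⁰.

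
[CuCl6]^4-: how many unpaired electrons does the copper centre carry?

Ligand charges: each chloride is −1. With an overall charge of −4 the copper centre must be in the +2 oxidation state.
Group 11 minus oxidation state 2 gives a d⁹ configuration.
In an octahedral field the d⁹ configuration is t₂g⁶e_g³ (only one arrangement possible), giving 1 unpaired electron.

1 unpaired electron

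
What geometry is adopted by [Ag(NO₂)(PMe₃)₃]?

Each nitro (N-bound nitrite) is −1; trimethylphosphine is neutral; balancing the 0 overall charge requires Ag(I).
Ag sits in group 11, so the d-electron count is 11 − 1 = 10.
Coordination number: 4.
A d¹⁰ ion has no crystal-field stabilisation preference between square planar and tetrahedral, so four ligands adopt the sterically favoured tetrahedral geometry.

tetrahedral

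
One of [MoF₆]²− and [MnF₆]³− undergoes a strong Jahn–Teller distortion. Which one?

[MnF₆]³−

[MoF₆]²−: Summing ligand charges against the −2 overall charge gives an oxidation state of +4 for molybdenum. Group 6 minus oxidation state 4 gives a d² configuration. The d² configuration leaves the e_g set evenly filled (or empty) — no strong Jahn–Teller driving force.
[MnF₆]³−: Each fluoride is −1; balancing the −3 overall charge requires Mn(III). Mn sits in group 7, so the d-electron count is 7 − 3 = 4. Fluoride is a weak-field ligand for a first-row metal, so the complex is high-spin. The t₂g³e_g¹ (high-spin) configuration has an unevenly filled e_g set; the Jahn–Teller theorem predicts a tetragonal distortion (typically axial elongation) to lift the degeneracy.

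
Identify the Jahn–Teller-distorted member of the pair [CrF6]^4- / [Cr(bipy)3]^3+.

[CrF6]^4-: Summing ligand charges against the −4 overall charge gives an oxidation state of +2 for chromium. Cr sits in group 6, so the d-electron count is 6 − 2 = 4. Fluoride is a weak-field ligand for a first-row metal, so the complex is high-spin. The t₂g³e_g¹ (high-spin) configuration has an unevenly filled e_g set; the Jahn–Teller theorem predicts a tetragonal distortion (typically axial elongation) to lift the degeneracy.
[Cr(bipy)3]^3+: Ligand charges: 2,2′-bipyridine is neutral. With an overall charge of +3 the chromium centre must be in the +3 oxidation state. Chromium is a group-6 element; Cr(III) is therefore d³. The d³ configuration leaves the e_g set evenly filled (or empty) — no strong Jahn–Teller driving force.

[CrF6]^4-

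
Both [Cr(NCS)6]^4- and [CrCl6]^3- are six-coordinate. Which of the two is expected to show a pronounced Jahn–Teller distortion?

[Cr(NCS)6]^4-: Ligand charges: each isothiocyanate is −1. With an overall charge of −4 the chromium centre must be in the +2 oxidation state. Group 6 minus oxidation state 2 gives a d⁴ configuration. Isothiocyanate is a weak-field ligand for a first-row metal, so the complex is high-spin. The t₂g³e_g¹ (high-spin) configuration has an unevenly filled e_g set; the Jahn–Teller theorem predicts a tetragonal distortion (typically axial elongation) to lift the degeneracy.
[CrCl6]^3-: Summing ligand charges against the −3 overall charge gives an oxidation state of +3 for chromium. Cr sits in group 6, so the d-electron count is 6 − 3 = 3. The d³ configuration leaves the e_g set evenly filled (or empty) — no strong Jahn–Teller driving force.

[Cr(NCS)6]^4-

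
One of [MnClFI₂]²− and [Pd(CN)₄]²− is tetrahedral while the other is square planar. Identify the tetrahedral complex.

For [MnClFI₂]²−: Summing ligand charges against the −2 overall charge gives an oxidation state of +2 for manganese. Group 7 minus oxidation state 2 gives a d⁵ configuration. A high-spin d⁵ ion has zero CFSE in either geometry, so four ligands adopt the sterically favoured tetrahedral geometry. → tetrahedral.
For [Pd(CN)₄]²−: Each cyanide is −1; balancing the −2 overall charge requires Pd(II). Palladium is a group-10 element; Pd(II) is therefore d⁸. A 4d d⁸ ion has a large crystal-field splitting; square planar leaves the high-energy d_{x²−y²} orbital empty and maximises CFSE. → square planar.

[MnClFI₂]²−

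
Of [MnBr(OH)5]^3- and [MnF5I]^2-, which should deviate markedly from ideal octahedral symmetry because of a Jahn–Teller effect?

[MnBr(OH)5]^3-: Ligand charges: each bromide is −1; each hydroxide is −1. With an overall charge of −3 the manganese centre must be in the +3 oxidation state. Mn sits in group 7, so the d-electron count is 7 − 3 = 4. Bromide and hydroxide are weak-field ligands for a first-row metal, so the complex is high-spin. The t₂g³e_g¹ (high-spin) configuration has an unevenly filled e_g set; the Jahn–Teller theorem predicts a tetragonal distortion (typically axial elongation) to lift the degeneracy.
[MnF5I]^2-: Each fluoride is −1; each iodide is −1; balancing the −2 overall charge requires Mn(IV). Manganese is a group-7 element; Mn(IV) is therefore d³. The d³ configuration leaves the e_g set evenly filled (or empty) — no strong Jahn–Teller driving force.

[MnBr(OH)5]^3-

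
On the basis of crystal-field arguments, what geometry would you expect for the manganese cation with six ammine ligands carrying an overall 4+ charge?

Ligand charges: ammonia is neutral. With an overall charge of +4 the manganese centre must be in the +4 oxidation state.
Manganese is a group-7 element; Mn(IV) is therefore d³.
With 6 monodentate ligands the coordination number is 6.
Six donors around a single metal centre give an octahedral coordination sphere.

octahedral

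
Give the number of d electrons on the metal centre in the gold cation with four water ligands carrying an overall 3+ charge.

Ligand charges: water is neutral. With an overall charge of +3 the gold centre must be in the +3 oxidation state.
Au sits in group 11, so the d-electron count is 11 − 3 = 8.

d8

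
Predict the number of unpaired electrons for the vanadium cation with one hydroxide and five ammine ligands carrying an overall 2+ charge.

2

Ligand charges: each hydroxide is −1; ammonia is neutral. With an overall charge of +2 the vanadium centre must be in the +3 oxidation state.
Vanadium is a group-5 element; V(III) is therefore d².
In an octahedral field the d² configuration is t₂g²e_g⁰ (only one arrangement possible), giving 2 unpaired electrons.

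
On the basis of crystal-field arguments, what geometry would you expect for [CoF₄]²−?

tetrahedral

Each fluoride is −1; balancing the −2 overall charge requires Co(II).
Cobalt is a group-9 element; Co(II) is therefore d⁷.
With 4 monodentate ligands the coordination number is 4.
Fluoride is a weak-field ligand.
For a high-spin 3d d⁷ ion with weak-field ligands the small Δₜ gives little square-planar CFSE advantage, so four ligands adopt the sterically favoured tetrahedral geometry.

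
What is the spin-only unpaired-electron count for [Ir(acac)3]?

Ligand charges: each acetylacetonate is −1. With an overall charge of 0 the iridium centre must be in the +3 oxidation state.
Iridium is a group-9 element; Ir(III) is therefore d⁶.
Counting donor atoms: 3×acetylacetonate (bidentate) → 6 donors. Coordination number = 6.
The spin state decides the count: a 5d ion has a large Δₒ and is invariably low-spin.
An octahedral low-spin d⁶ ion is t₂g⁶e_g⁰, giving 0 unpaired electrons.

0 unpaired electrons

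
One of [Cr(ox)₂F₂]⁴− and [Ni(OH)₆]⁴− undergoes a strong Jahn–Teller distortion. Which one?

[Cr(ox)₂F₂]⁴−

[Cr(ox)₂F₂]⁴−: Summing ligand charges against the −4 overall charge gives an oxidation state of +2 for chromium. Chromium is a group-6 element; Cr(II) is therefore d⁴. Fluoride and oxalate are weak-field ligands for a first-row metal, so the complex is high-spin. The t₂g³e_g¹ (high-spin) configuration has an unevenly filled e_g set; the Jahn–Teller theorem predicts a tetragonal distortion (typically axial elongation) to lift the degeneracy.
[Ni(OH)₆]⁴−: Each hydroxide is −1; balancing the −4 overall charge requires Ni(II). Nickel is a group-10 element; Ni(II) is therefore d⁸. The d⁸ configuration leaves the e_g set evenly filled (or empty) — no strong Jahn–Teller driving force.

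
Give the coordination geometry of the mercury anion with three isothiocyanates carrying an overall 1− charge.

Each isothiocyanate is −1; balancing the −1 overall charge requires Hg(II).
Group 12 minus oxidation state 2 gives a d¹⁰ configuration.
Coordination number: 3.
Three ligands around a d¹⁰ centre minimise repulsion in a trigonal-planar arrangement.

trigonal planar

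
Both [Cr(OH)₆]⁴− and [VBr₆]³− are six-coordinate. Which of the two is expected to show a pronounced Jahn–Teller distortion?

[Cr(OH)₆]⁴−

[Cr(OH)₆]⁴−: Ligand charges: each hydroxide is −1. With an overall charge of −4 the chromium centre must be in the +2 oxidation state. Cr sits in group 6, so the d-electron count is 6 − 2 = 4. Hydroxide is a weak-field ligand for a first-row metal, so the complex is high-spin. The t₂g³e_g¹ (high-spin) configuration has an unevenly filled e_g set; the Jahn–Teller theorem predicts a tetragonal distortion (typically axial elongation) to lift the degeneracy.
[VBr₆]³−: Summing ligand charges against the −3 overall charge gives an oxidation state of +3 for vanadium. V sits in group 5, so the d-electron count is 5 − 3 = 2. The d² configuration leaves the e_g set evenly filled (or empty) — no strong Jahn–Teller driving force.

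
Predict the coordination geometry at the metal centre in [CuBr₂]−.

Summing ligand charges against the −1 overall charge gives an oxidation state of +1 for copper.
Copper is a group-11 element; Cu(I) is therefore d¹⁰.
Coordination number: 2.
A d¹⁰ ion with only two ligands adopts a linear arrangement (sp hybridisation; no CFSE preference).

linear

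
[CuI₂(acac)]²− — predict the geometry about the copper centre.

tetrahedral

Each iodide is −1; each acetylacetonate is −1; balancing the −2 overall charge requires Cu(I).
Group 11 minus oxidation state 1 gives a d¹⁰ configuration.
Counting donor atoms: 2×iodide (monodentate) → 2 donors; 1×acetylacetonate (bidentate) → 2 donors. Coordination number = 4.
A d¹⁰ ion has no crystal-field stabilisation preference between square planar and tetrahedral, so four ligands adopt the sterically favoured tetrahedral geometry.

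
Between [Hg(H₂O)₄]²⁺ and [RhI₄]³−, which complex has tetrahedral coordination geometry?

For [Hg(H₂O)₄]²⁺: Water is neutral; balancing the +2 overall charge requires Hg(II). Group 12 minus oxidation state 2 gives a d¹⁰ configuration. A d¹⁰ ion has no crystal-field stabilisation preference between square planar and tetrahedral, so four ligands adopt the sterically favoured tetrahedral geometry. → tetrahedral.
For [RhI₄]³−: Each iodide is −1; balancing the −3 overall charge requires Rh(I). Rhodium is a group-9 element; Rh(I) is therefore d⁸. A 4d d⁸ ion has a large crystal-field splitting; square planar leaves the high-energy d_{x²−y²} orbital empty and maximises CFSE. → square planar.

[Hg(H₂O)₄]²⁺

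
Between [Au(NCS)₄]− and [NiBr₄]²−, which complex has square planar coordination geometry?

[Au(NCS)₄]−

For [Au(NCS)₄]−: Each isothiocyanate is −1; balancing the −1 overall charge requires Au(III). Group 11 minus oxidation state 3 gives a d⁸ configuration. A 5d d⁸ ion has a large crystal-field splitting; square planar leaves the high-energy d_{x²−y²} orbital empty and maximises CFSE. → square planar.
For [NiBr₄]²−: Summing ligand charges against the −2 overall charge gives an oxidation state of +2 for nickel. Group 10 minus oxidation state 2 gives a d⁸ configuration. Bromide is a weak-field ligand. With weak-field ligands the CFSE gain from square planar is small, so a 3d d⁸ ion takes the sterically preferred tetrahedral geometry. → tetrahedral.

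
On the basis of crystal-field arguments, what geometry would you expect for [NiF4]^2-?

tetrahedral

Summing ligand charges against the −2 overall charge gives an oxidation state of +2 for nickel.
Ni sits in group 10, so the d-electron count is 10 − 2 = 8.
Coordination number: 4.
Fluoride is a weak-field ligand.
With weak-field ligands the CFSE gain from square planar is small, so a 3d d⁸ ion takes the sterically preferred tetrahedral geometry.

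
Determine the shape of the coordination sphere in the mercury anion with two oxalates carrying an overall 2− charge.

Each oxalate is −2; balancing the −2 overall charge requires Hg(II).
Mercury is a group-12 element; Hg(II) is therefore d¹⁰.
Counting donor atoms: 2×oxalate (bidentate) → 4 donors. Coordination number = 4.
A d¹⁰ ion has no crystal-field stabilisation preference between square planar and tetrahedral, so four ligands adopt the sterically favoured tetrahedral geometry.

tetrahedral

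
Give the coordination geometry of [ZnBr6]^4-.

Ligand charges: each bromide is −1. With an overall charge of −4 the zinc centre must be in the +2 oxidation state.
Zinc is a group-12 element; Zn(II) is therefore d¹⁰.
With 6 monodentate ligands the coordination number is 6.
Six donors around a single metal centre give an octahedral coordination sphere.

octahedral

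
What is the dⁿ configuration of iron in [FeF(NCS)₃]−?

d⁵

Each fluoride is −1; each isothiocyanate is −1; balancing the −1 overall charge requires Fe(III).
Group 8 minus oxidation state 3 gives a d⁵ configuration.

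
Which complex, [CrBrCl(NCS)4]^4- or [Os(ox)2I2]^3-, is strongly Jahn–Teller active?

[CrBrCl(NCS)4]^4-: Each bromide is −1; each chloride is −1; each isothiocyanate is −1; balancing the −4 overall charge requires Cr(II). Cr sits in group 6, so the d-electron count is 6 − 2 = 4. Bromide, chloride, and isothiocyanate are weak-field ligands for a first-row metal, so the complex is high-spin. The t₂g³e_g¹ (high-spin) configuration has an unevenly filled e_g set; the Jahn–Teller theorem predicts a tetragonal distortion (typically axial elongation) to lift the degeneracy.
[Os(ox)2I2]^3-: Summing ligand charges against the −3 overall charge gives an oxidation state of +3 for osmium. Group 8 minus oxidation state 3 gives a d⁵ configuration. A 5d ion has a large Δₒ and is invariably low-spin. The d⁵ configuration leaves the e_g set evenly filled (or empty) — no strong Jahn–Teller driving force.

[CrBrCl(NCS)4]^4-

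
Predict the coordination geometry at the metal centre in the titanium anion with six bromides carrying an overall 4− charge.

octahedral

Each bromide is −1; balancing the −4 overall charge requires Ti(II).
Titanium is a group-4 element; Ti(II) is therefore d².
Coordination number: 6.
Six donors around a single metal centre give an octahedral coordination sphere.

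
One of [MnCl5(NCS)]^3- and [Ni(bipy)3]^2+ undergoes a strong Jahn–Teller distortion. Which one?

[MnCl5(NCS)]^3-

[MnCl5(NCS)]^3-: Ligand charges: each chloride is −1; each isothiocyanate is −1. With an overall charge of −3 the manganese centre must be in the +3 oxidation state. Group 7 minus oxidation state 3 gives a d⁴ configuration. Chloride and isothiocyanate are weak-field ligands for a first-row metal, so the complex is high-spin. The t₂g³e_g¹ (high-spin) configuration has an unevenly filled e_g set; the Jahn–Teller theorem predicts a tetragonal distortion (typically axial elongation) to lift the degeneracy.
[Ni(bipy)3]^2+: 2,2′-bipyridine is neutral; balancing the +2 overall charge requires Ni(II). Ni sits in group 10, so the d-electron count is 10 − 2 = 8. The d⁸ configuration leaves the e_g set evenly filled (or empty) — no strong Jahn–Teller driving force.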